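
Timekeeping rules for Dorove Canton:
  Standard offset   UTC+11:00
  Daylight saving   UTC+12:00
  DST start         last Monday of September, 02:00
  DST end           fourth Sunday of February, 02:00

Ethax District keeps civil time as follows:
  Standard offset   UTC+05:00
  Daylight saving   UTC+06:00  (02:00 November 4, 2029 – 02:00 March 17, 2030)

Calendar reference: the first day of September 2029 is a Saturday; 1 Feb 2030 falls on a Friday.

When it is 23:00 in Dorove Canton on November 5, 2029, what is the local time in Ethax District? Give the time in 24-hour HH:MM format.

17:00

1 September 2029 is a Saturday, so Mondays fall on 3, 10, 17, 24; the last is September 24.
1 February 2030 is a Friday, so the first Sunday is February 3 and the fourth is February 24.
Daylight saving runs 24 September 2029 – 24 February 2030; November 5, 2029 is inside that window, so Dorove Canton is at UTC+12:00.
23:00 Dorove Canton − 12h = 11:00 UTC.
At the standard offset (UTC+05:00), 11:00 UTC + 5h = 16:00 Ethax District standard time.
Daylight saving runs 4 November 2029 – 17 March 2030; the standard-time date in Ethax District, November 5, 2029, is inside that window, so Ethax District is at UTC+06:00.
11:00 UTC + 6h = 17:00 Ethax District.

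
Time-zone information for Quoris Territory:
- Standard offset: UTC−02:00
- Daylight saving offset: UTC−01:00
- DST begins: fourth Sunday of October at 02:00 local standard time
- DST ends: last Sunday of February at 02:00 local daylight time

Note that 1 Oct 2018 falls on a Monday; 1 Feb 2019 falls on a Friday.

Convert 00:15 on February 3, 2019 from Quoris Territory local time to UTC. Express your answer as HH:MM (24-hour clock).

01:15

1 October 2018 is a Monday, so the first Sunday is October 7 and the fourth is October 28.
1 February 2019 is a Friday, so Sundays fall on 3, 10, 17, 24; the last is February 24.
February 3, 2019 falls between 28 October 2018 and 24 February 2019, so daylight saving is in effect and Quoris Territory is at UTC−01:00.
00:15 local + 1h = 01:15 UTC.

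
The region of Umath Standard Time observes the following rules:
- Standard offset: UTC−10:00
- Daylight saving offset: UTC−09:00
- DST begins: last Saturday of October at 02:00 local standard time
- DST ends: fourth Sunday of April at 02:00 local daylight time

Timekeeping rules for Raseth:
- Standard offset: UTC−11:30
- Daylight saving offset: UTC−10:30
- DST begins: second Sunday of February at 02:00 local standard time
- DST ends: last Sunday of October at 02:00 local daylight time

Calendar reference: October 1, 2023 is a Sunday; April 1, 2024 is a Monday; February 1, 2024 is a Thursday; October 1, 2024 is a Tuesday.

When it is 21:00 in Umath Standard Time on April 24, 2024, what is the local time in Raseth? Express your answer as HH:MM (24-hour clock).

19:30

1 October 2023 is a Sunday, so Saturdays fall on 7, 14, 21, 28; the last is October 28.
1 April 2024 is a Monday, so the first Sunday is April 7 and the fourth is April 28.
April 24, 2024 lies within the daylight-saving period (28 October 2023 – 28 April 2024), so Umath Standard Time is on daylight time, UTC−09:00.
21:00 Umath Standard Time + 9h = 06:00 UTC (rolling into the next day, 25 April 2024).
1 February 2024 is a Thursday, so the first Sunday is February 4 and the second is February 11.
1 October 2024 is a Tuesday, so Sundays fall on 6, 13, 20, 27; the last is October 27.
At the standard offset (UTC−11:30), 06:00 UTC − 11h30m = 18:30 Raseth standard time (rolling into the previous day, 24 April 2024).
The standard-time date in Raseth, April 24, 2024, lies within the daylight-saving period (11 February – 27 October), so Raseth is on daylight time, UTC−10:30.
06:00 UTC − 10h30m = 19:30 Raseth (rolling into the previous day, 24 April 2024).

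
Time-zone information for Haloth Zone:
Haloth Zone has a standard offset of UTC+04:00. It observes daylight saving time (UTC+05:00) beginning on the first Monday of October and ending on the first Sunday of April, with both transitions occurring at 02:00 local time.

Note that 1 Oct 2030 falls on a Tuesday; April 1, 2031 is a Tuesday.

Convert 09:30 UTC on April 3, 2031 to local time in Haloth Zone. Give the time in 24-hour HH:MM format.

14:30

1 October 2030 is a Tuesday, so the first Monday is October 7.
1 April 2031 is a Tuesday, so the first Sunday is April 6.
At the standard offset (UTC+04:00), 09:30 UTC + 4h = 13:30 Haloth Zone standard time.
The standard-time date in Haloth Zone, April 3, 2031, lies within the daylight-saving period (7 October 2030 – 6 April 2031), so Haloth Zone is on daylight time, UTC+05:00.
09:30 UTC + 5h = 14:30 local.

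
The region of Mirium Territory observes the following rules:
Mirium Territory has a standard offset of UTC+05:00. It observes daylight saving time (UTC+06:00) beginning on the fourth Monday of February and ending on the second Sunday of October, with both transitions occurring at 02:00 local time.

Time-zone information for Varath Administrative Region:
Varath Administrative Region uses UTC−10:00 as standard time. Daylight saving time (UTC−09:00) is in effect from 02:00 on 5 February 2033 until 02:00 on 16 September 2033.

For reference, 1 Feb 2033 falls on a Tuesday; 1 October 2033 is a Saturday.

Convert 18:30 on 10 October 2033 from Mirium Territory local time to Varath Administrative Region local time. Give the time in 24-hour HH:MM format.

03:30

1 February 2033 is a Tuesday, so the first Monday is February 7 and the fourth is February 28.
1 October 2033 is a Saturday, so the first Sunday is October 2 and the second is October 9.
Daylight saving runs 28 February – 9 October; 10 October 2033 is outside that window, so Mirium Territory is on standard time at UTC+05:00.
18:30 Mirium Territory − 5h = 13:30 UTC.
At the standard offset (UTC−10:00), 13:30 UTC − 10h = 03:30 Varath Administrative Region standard time.
Daylight saving runs 5 February – 16 September; the standard-time date in Varath Administrative Region, 10 October 2033, is outside that window, so Varath Administrative Region is on standard time at UTC−10:00.
13:30 UTC − 10h = 03:30 Varath Administrative Region.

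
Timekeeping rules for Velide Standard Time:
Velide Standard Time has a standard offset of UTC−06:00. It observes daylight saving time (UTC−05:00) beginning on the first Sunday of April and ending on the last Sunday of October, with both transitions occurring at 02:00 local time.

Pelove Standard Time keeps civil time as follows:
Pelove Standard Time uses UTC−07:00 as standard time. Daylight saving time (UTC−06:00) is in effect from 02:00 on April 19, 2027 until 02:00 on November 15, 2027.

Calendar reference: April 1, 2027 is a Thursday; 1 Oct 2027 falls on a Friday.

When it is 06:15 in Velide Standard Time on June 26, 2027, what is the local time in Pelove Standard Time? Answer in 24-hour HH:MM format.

05:15

1 April 2027 is a Thursday, so the first Sunday is April 4.
1 October 2027 is a Friday, so Sundays fall on 3, 10, 17, 24, 31; the last is October 31.
June 26, 2027 lies within the daylight-saving period (4 April – 31 October), so Velide Standard Time is on daylight time, UTC−05:00.
06:15 Velide Standard Time + 5h = 11:15 UTC.
At the standard offset (UTC−07:00), 11:15 UTC − 7h = 04:15 Pelove Standard Time standard time.
The standard-time date in Pelove Standard Time, June 26, 2027, lies within the daylight-saving period (19 April – 15 November), so Pelove Standard Time is on daylight time, UTC−06:00.
11:15 UTC − 6h = 05:15 Pelove Standard Time.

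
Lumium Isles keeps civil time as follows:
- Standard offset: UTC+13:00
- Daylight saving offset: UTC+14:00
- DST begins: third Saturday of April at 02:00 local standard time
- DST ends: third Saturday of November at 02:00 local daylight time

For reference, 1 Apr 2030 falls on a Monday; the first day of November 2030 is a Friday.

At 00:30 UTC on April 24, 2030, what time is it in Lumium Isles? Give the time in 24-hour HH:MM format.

1 April 2030 is a Monday, so the first Saturday is April 6 and the third is April 20.
1 November 2030 is a Friday, so the first Saturday is November 2 and the third is November 16.
At the standard offset (UTC+13:00), 00:30 UTC + 13h = 13:30 Lumium Isles standard time.
Daylight saving runs 20 April – 16 November; the standard-time date in Lumium Isles, April 24, 2030, is inside that window, so Lumium Isles is at UTC+14:00.
00:30 UTC + 14h = 14:30 local.

14:30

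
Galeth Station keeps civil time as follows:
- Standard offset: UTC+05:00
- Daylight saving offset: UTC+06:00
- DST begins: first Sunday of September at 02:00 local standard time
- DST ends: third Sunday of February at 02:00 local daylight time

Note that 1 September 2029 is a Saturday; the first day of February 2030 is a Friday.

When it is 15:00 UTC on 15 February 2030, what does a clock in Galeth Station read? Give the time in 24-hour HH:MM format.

1 September 2029 is a Saturday, so the first Sunday is September 2.
1 February 2030 is a Friday, so the first Sunday is February 3 and the third is February 17.
At the standard offset (UTC+05:00), 15:00 UTC + 5h = 20:00 Galeth Station standard time.
The standard-time date in Galeth Station, 15 February 2030, lies within the daylight-saving period (2 September 2029 – 17 February 2030), so Galeth Station is on daylight time, UTC+06:00.
15:00 UTC + 6h = 21:00 local.

21:00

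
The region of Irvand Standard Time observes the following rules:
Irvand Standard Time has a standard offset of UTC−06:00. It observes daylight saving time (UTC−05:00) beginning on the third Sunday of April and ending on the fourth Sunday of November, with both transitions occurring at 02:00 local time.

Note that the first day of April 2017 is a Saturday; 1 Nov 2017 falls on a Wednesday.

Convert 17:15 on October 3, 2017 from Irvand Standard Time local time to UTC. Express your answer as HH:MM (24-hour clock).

1 April 2017 is a Saturday, so the first Sunday is April 2 and the third is April 16.
1 November 2017 is a Wednesday, so the first Sunday is November 5 and the fourth is November 26.
Daylight saving runs 16 April – 26 November; October 3, 2017 is inside that window, so Irvand Standard Time is at UTC−05:00.
17:15 local + 5h = 22:15 UTC.

22:15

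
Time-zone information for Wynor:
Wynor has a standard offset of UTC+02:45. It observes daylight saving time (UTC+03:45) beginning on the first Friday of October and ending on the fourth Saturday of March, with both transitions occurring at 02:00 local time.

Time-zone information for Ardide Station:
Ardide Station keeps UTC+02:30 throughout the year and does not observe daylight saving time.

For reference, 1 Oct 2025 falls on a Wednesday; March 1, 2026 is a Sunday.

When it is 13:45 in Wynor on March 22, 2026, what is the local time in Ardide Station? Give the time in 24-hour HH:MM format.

12:30

1 October 2025 is a Wednesday, so the first Friday is October 3.
1 March 2026 is a Sunday, so the first Saturday is March 7 and the fourth is March 28.
March 22, 2026 lies within the daylight-saving period (3 October 2025 – 28 March 2026), so Wynor is on daylight time, UTC+03:45.
13:45 Wynor − 3h45m = 10:00 UTC.
Ardide Station has no daylight saving, so its offset is UTC+02:30 year-round.
10:00 UTC + 2h30m = 12:30 Ardide Station.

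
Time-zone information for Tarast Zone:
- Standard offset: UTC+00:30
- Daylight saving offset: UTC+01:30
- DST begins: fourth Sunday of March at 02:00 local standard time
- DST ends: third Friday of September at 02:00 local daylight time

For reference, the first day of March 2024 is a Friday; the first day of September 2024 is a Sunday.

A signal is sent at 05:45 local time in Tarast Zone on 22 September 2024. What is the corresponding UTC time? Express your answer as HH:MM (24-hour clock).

05:15

1 March 2024 is a Friday, so the first Sunday is March 3 and the fourth is March 24.
1 September 2024 is a Sunday, so the first Friday is September 6 and the third is September 20.
22 September 2024 is outside the daylight-saving period (24 March – 20 September), so Tarast Zone is on standard time, UTC+00:30.
05:45 local − 0h30m = 05:15 UTC.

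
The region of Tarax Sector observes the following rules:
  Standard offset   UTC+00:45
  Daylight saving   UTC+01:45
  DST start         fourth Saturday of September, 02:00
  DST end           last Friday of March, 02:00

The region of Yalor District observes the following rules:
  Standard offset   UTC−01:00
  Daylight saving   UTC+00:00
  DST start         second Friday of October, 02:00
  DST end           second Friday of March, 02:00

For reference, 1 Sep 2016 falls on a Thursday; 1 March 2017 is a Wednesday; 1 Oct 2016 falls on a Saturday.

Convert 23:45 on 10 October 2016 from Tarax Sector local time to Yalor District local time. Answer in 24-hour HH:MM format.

21:00

1 September 2016 is a Thursday, so the first Saturday is September 3 and the fourth is September 24.
1 March 2017 is a Wednesday, so Fridays fall on 3, 10, 17, 24, 31; the last is March 31.
10 October 2016 falls between 24 September 2016 and 31 March 2017, so daylight saving is in effect and Tarax Sector is at UTC+01:45.
23:45 Tarax Sector − 1h45m = 22:00 UTC.
1 October 2016 is a Saturday, so the first Friday is October 7 and the second is October 14.
1 March 2017 is a Wednesday, so the first Friday is March 3 and the second is March 10.
At the standard offset (UTC−01:00), 22:00 UTC − 1h = 21:00 Yalor District standard time.
The standard-time date in Yalor District, 10 October 2016, does not fall between 14 October 2016 and 10 March 2017, so daylight saving is not in effect and Yalor District is at UTC−01:00.
22:00 UTC − 1h = 21:00 Yalor District.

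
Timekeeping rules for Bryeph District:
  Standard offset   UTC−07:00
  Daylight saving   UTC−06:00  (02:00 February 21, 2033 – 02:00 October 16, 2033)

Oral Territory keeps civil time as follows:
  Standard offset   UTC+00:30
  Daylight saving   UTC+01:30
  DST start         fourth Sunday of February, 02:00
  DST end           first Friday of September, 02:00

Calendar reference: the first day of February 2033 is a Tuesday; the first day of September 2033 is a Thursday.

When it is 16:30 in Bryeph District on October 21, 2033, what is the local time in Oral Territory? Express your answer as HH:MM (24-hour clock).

Daylight saving runs 21 February – 16 October; October 21, 2033 is outside that window, so Bryeph District is on standard time at UTC−07:00.
16:30 Bryeph District + 7h = 23:30 UTC.
1 February 2033 is a Tuesday, so the first Sunday is February 6 and the fourth is February 27.
1 September 2033 is a Thursday, so the first Friday is September 2.
At the standard offset (UTC+00:30), 23:30 UTC + 0h30m = 00:00 Oral Territory standard time (rolling into the next day, 22 October 2033).
Daylight saving runs 27 February – 2 September; the standard-time date in Oral Territory, October 22, 2033, is outside that window, so Oral Territory is on standard time at UTC+00:30.
23:30 UTC + 0h30m = 00:00 Oral Territory (rolling into the next day, 22 October 2033).

00:00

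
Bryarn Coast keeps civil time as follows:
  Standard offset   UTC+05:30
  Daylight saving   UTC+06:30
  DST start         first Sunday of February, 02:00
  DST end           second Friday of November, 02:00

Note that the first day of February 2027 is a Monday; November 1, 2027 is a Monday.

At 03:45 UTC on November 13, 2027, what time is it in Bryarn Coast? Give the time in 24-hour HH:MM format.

1 February 2027 is a Monday, so the first Sunday is February 7.
1 November 2027 is a Monday, so the first Friday is November 5 and the second is November 12.
At the standard offset (UTC+05:30), 03:45 UTC + 5h30m = 09:15 Bryarn Coast standard time.
The standard-time date in Bryarn Coast, November 13, 2027, does not fall between 7 February and 12 November, so daylight saving is not in effect and Bryarn Coast is at UTC+05:30.
03:45 UTC + 5h30m = 09:15 local.

09:15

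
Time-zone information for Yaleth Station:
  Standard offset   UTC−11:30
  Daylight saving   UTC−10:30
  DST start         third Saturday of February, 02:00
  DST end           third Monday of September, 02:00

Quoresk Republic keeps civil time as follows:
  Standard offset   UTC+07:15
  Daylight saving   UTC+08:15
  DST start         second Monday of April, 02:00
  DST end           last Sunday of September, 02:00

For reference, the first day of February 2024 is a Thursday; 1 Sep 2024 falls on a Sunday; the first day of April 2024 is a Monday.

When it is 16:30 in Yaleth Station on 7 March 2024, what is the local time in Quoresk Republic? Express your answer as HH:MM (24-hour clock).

10:15

1 February 2024 is a Thursday, so the first Saturday is February 3 and the third is February 17.
1 September 2024 is a Sunday, so the first Monday is September 2 and the third is September 16.
Daylight saving runs 17 February – 16 September; 7 March 2024 is inside that window, so Yaleth Station is at UTC−10:30.
16:30 Yaleth Station + 10h30m = 03:00 UTC (rolling into the next day, 8 March 2024).
1 April 2024 is a Monday, so the first Monday is April 1 and the second is April 8.
1 September 2024 is a Sunday, so Sundays fall on 1, 8, 15, 22, 29; the last is September 29.
At the standard offset (UTC+07:15), 03:00 UTC + 7h15m = 10:15 Quoresk Republic standard time.
The standard-time date in Quoresk Republic, 8 March 2024, is outside the daylight-saving period (8 April – 29 September), so Quoresk Republic is on standard time, UTC+07:15.
03:00 UTC + 7h15m = 10:15 Quoresk Republic.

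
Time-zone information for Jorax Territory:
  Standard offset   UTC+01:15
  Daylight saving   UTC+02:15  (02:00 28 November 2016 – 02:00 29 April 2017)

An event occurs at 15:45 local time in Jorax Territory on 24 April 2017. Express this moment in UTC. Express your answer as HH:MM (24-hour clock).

24 April 2017 lies within the daylight-saving period (28 November 2016 – 29 April 2017), so Jorax Territory is on daylight time, UTC+02:15.
15:45 local − 2h15m = 13:30 UTC.

13:30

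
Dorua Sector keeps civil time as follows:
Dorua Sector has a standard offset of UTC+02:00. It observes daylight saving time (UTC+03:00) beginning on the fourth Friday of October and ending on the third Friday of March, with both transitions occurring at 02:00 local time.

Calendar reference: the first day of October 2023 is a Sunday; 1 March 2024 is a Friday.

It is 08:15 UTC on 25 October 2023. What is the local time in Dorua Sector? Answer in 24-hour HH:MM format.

10:15

1 October 2023 is a Sunday, so the first Friday is October 6 and the fourth is October 27.
1 March 2024 is a Friday, so the first Friday is March 1 and the third is March 15.
At the standard offset (UTC+02:00), 08:15 UTC + 2h = 10:15 Dorua Sector standard time.
Daylight saving runs 27 October 2023 – 15 March 2024; the standard-time date in Dorua Sector, 25 October 2023, is outside that window, so Dorua Sector is on standard time at UTC+02:00.
08:15 UTC + 2h = 10:15 local.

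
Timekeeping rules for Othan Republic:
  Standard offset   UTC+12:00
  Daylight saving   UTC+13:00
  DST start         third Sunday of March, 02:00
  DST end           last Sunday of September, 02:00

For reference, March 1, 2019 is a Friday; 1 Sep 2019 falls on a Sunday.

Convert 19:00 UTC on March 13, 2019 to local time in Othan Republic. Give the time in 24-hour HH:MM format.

07:00

1 March 2019 is a Friday, so the first Sunday is March 3 and the third is March 17.
1 September 2019 is a Sunday, so Sundays fall on 1, 8, 15, 22, 29; the last is September 29.
At the standard offset (UTC+12:00), 19:00 UTC + 12h = 07:00 Othan Republic standard time (rolling into the next day, 14 March 2019).
The standard-time date in Othan Republic, March 14, 2019, is outside the daylight-saving period (17 March – 29 September), so Othan Republic is on standard time, UTC+12:00.
19:00 UTC + 12h = 07:00 local (rolling into the next day, 14 March 2019).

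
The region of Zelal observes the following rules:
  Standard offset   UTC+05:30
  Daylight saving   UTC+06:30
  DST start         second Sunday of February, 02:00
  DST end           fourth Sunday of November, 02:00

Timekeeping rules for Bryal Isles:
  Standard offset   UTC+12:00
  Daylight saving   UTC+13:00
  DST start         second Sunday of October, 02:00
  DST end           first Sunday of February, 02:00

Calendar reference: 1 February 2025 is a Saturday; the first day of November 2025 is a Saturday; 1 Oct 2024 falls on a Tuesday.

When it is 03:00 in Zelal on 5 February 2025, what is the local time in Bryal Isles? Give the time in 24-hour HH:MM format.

1 February 2025 is a Saturday, so the first Sunday is February 2 and the second is February 9.
1 November 2025 is a Saturday, so the first Sunday is November 2 and the fourth is November 23.
5 February 2025 does not fall between 9 February and 23 November, so daylight saving is not in effect and Zelal is at UTC+05:30.
03:00 Zelal − 5h30m = 21:30 UTC (rolling into the previous day, 4 February 2025).
1 October 2024 is a Tuesday, so the first Sunday is October 6 and the second is October 13.
1 February 2025 is a Saturday, so the first Sunday is February 2.
At the standard offset (UTC+12:00), 21:30 UTC + 12h = 09:30 Bryal Isles standard time (rolling into the next day, 5 February 2025).
The standard-time date in Bryal Isles, 5 February 2025, is outside the daylight-saving period (13 October 2024 – 2 February 2025), so Bryal Isles is on standard time, UTC+12:00.
21:30 UTC + 12h = 09:30 Bryal Isles (rolling into the next day, 5 February 2025).

09:30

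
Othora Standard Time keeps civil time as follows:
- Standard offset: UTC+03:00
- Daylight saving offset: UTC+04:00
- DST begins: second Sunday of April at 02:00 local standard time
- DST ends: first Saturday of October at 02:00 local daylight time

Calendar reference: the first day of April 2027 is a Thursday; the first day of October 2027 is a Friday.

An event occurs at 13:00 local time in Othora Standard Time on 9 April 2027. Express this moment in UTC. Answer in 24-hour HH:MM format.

1 April 2027 is a Thursday, so the first Sunday is April 4 and the second is April 11.
1 October 2027 is a Friday, so the first Saturday is October 2.
Daylight saving runs 11 April – 2 October; 9 April 2027 is outside that window, so Othora Standard Time is on standard time at UTC+03:00.
13:00 local − 3h = 10:00 UTC.

10:00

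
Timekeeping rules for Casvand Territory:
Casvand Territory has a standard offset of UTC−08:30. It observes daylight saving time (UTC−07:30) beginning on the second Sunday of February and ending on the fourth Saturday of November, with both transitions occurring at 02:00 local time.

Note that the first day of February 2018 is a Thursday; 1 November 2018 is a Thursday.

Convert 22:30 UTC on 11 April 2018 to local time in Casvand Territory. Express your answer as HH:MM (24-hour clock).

1 February 2018 is a Thursday, so the first Sunday is February 4 and the second is February 11.
1 November 2018 is a Thursday, so the first Saturday is November 3 and the fourth is November 24.
At the standard offset (UTC−08:30), 22:30 UTC − 8h30m = 14:00 Casvand Territory standard time.
The standard-time date in Casvand Territory, 11 April 2018, falls between 11 February and 24 November, so daylight saving is in effect and Casvand Territory is at UTC−07:30.
22:30 UTC − 7h30m = 15:00 local.

15:00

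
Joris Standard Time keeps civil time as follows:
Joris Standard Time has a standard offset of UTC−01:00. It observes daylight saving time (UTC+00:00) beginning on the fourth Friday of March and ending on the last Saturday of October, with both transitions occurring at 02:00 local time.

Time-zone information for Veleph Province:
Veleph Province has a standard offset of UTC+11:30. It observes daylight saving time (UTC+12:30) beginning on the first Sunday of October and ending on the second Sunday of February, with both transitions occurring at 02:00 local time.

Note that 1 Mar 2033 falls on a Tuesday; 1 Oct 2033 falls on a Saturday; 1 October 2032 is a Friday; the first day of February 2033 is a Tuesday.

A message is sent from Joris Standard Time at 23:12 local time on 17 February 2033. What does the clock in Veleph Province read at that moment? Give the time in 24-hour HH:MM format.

11:42

1 March 2033 is a Tuesday, so the first Friday is March 4 and the fourth is March 25.
1 October 2033 is a Saturday, so Saturdays fall on 1, 8, 15, 22, 29; the last is October 29.
17 February 2033 does not fall between 25 March and 29 October, so daylight saving is not in effect and Joris Standard Time is at UTC−01:00.
23:12 Joris Standard Time + 1h = 00:12 UTC (rolling into the next day, 18 February 2033).
1 October 2032 is a Friday, so the first Sunday is October 3.
1 February 2033 is a Tuesday, so the first Sunday is February 6 and the second is February 13.
At the standard offset (UTC+11:30), 00:12 UTC + 11h30m = 11:42 Veleph Province standard time.
Daylight saving runs 3 October 2032 – 13 February 2033; the standard-time date in Veleph Province, 18 February 2033, is outside that window, so Veleph Province is on standard time at UTC+11:30.
00:12 UTC + 11h30m = 11:42 Veleph Province.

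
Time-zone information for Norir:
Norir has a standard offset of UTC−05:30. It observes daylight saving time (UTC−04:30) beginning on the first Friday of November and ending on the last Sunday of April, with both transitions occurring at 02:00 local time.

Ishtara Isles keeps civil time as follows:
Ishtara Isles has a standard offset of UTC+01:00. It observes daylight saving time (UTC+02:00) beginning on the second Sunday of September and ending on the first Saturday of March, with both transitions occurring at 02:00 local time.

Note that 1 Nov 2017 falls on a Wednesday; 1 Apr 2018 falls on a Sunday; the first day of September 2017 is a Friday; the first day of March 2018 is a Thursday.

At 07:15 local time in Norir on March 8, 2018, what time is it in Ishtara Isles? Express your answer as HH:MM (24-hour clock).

12:45

1 November 2017 is a Wednesday, so the first Friday is November 3.
1 April 2018 is a Sunday, so Sundays fall on 1, 8, 15, 22, 29; the last is April 29.
March 8, 2018 falls between 3 November 2017 and 29 April 2018, so daylight saving is in effect and Norir is at UTC−04:30.
07:15 Norir + 4h30m = 11:45 UTC.
1 September 2017 is a Friday, so the first Sunday is September 3 and the second is September 10.
1 March 2018 is a Thursday, so the first Saturday is March 3.
At the standard offset (UTC+01:00), 11:45 UTC + 1h = 12:45 Ishtara Isles standard time.
The standard-time date in Ishtara Isles, March 8, 2018, is outside the daylight-saving period (10 September 2017 – 3 March 2018), so Ishtara Isles is on standard time, UTC+01:00.
11:45 UTC + 1h = 12:45 Ishtara Isles.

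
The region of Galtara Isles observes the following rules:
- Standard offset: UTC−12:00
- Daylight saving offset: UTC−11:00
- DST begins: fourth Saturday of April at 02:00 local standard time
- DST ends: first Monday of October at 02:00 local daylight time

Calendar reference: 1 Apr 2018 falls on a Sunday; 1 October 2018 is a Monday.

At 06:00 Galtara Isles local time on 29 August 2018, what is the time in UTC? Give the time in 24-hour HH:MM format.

1 April 2018 is a Sunday, so the first Saturday is April 7 and the fourth is April 28.
1 October 2018 is a Monday, so the first Monday is October 1.
29 August 2018 falls between 28 April and 1 October, so daylight saving is in effect and Galtara Isles is at UTC−11:00.
06:00 local + 11h = 17:00 UTC.

17:00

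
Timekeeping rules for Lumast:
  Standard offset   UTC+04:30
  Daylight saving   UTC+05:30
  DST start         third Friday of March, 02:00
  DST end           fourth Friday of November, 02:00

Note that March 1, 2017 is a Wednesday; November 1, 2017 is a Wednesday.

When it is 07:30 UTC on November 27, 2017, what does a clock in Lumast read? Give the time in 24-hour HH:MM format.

12:00

1 March 2017 is a Wednesday, so the first Friday is March 3 and the third is March 17.
1 November 2017 is a Wednesday, so the first Friday is November 3 and the fourth is November 24.
At the standard offset (UTC+04:30), 07:30 UTC + 4h30m = 12:00 Lumast standard time.
The standard-time date in Lumast, November 27, 2017, is outside the daylight-saving period (17 March – 24 November), so Lumast is on standard time, UTC+04:30.
07:30 UTC + 4h30m = 12:00 local.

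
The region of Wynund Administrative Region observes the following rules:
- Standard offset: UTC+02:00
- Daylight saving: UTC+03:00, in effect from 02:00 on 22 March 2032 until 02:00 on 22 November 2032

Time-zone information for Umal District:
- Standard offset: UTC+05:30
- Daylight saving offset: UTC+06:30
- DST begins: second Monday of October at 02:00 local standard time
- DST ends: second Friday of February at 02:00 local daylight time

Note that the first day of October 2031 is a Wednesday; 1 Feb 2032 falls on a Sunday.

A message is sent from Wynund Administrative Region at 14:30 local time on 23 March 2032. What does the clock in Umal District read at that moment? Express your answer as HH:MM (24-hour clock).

17:00

23 March 2032 falls between 22 March and 22 November, so daylight saving is in effect and Wynund Administrative Region is at UTC+03:00.
14:30 Wynund Administrative Region − 3h = 11:30 UTC.
1 October 2031 is a Wednesday, so the first Monday is October 6 and the second is October 13.
1 February 2032 is a Sunday, so the first Friday is February 6 and the second is February 13.
At the standard offset (UTC+05:30), 11:30 UTC + 5h30m = 17:00 Umal District standard time.
The standard-time date in Umal District, 23 March 2032, does not fall between 13 October 2031 and 13 February 2032, so daylight saving is not in effect and Umal District is at UTC+05:30.
11:30 UTC + 5h30m = 17:00 Umal District.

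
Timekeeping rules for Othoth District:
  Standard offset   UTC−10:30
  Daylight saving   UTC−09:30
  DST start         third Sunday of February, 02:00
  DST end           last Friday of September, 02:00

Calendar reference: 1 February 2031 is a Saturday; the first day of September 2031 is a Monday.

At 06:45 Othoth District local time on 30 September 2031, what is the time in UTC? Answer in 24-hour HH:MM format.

17:15

1 February 2031 is a Saturday, so the first Sunday is February 2 and the third is February 16.
1 September 2031 is a Monday, so Fridays fall on 5, 12, 19, 26; the last is September 26.
Daylight saving runs 16 February – 26 September; 30 September 2031 is outside that window, so Othoth District is on standard time at UTC−10:30.
06:45 local + 10h30m = 17:15 UTC.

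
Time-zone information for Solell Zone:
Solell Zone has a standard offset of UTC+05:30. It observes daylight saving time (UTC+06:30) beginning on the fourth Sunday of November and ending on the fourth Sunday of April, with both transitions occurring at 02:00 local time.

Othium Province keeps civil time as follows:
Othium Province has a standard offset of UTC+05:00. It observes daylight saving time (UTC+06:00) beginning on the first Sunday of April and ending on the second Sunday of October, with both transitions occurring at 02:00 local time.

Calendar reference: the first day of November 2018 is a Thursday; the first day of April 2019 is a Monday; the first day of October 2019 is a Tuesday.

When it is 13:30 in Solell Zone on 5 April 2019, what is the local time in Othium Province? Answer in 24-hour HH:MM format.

12:00

1 November 2018 is a Thursday, so the first Sunday is November 4 and the fourth is November 25.
1 April 2019 is a Monday, so the first Sunday is April 7 and the fourth is April 28.
5 April 2019 falls between 25 November 2018 and 28 April 2019, so daylight saving is in effect and Solell Zone is at UTC+06:30.
13:30 Solell Zone − 6h30m = 07:00 UTC.
1 April 2019 is a Monday, so the first Sunday is April 7.
1 October 2019 is a Tuesday, so the first Sunday is October 6 and the second is October 13.
At the standard offset (UTC+05:00), 07:00 UTC + 5h = 12:00 Othium Province standard time.
Daylight saving runs 7 April – 13 October; the standard-time date in Othium Province, 5 April 2019, is outside that window, so Othium Province is on standard time at UTC+05:00.
07:00 UTC + 5h = 12:00 Othium Province.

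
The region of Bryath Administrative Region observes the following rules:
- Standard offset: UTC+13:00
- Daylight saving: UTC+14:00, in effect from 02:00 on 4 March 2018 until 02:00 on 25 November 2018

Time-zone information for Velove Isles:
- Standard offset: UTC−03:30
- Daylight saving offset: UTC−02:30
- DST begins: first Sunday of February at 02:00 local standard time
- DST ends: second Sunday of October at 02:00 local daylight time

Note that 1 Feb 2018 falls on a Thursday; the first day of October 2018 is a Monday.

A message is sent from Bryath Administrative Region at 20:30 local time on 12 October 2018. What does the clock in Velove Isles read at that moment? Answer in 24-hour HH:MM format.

04:00

Daylight saving runs 4 March – 25 November; 12 October 2018 is inside that window, so Bryath Administrative Region is at UTC+14:00.
20:30 Bryath Administrative Region − 14h = 06:30 UTC.
1 February 2018 is a Thursday, so the first Sunday is February 4.
1 October 2018 is a Monday, so the first Sunday is October 7 and the second is October 14.
At the standard offset (UTC−03:30), 06:30 UTC − 3h30m = 03:00 Velove Isles standard time.
Daylight saving runs 4 February – 14 October; the standard-time date in Velove Isles, 12 October 2018, is inside that window, so Velove Isles is at UTC−02:30.
06:30 UTC − 2h30m = 04:00 Velove Isles.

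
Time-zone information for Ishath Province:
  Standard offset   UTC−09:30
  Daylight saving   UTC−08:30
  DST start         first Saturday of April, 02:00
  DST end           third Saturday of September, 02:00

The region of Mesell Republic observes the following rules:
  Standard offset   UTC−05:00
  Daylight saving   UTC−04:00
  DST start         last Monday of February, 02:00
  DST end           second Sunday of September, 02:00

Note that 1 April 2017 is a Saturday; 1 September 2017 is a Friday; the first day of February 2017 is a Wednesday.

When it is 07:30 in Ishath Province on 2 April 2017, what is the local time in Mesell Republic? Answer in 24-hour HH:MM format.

12:00

1 April 2017 is a Saturday, so the first Saturday is April 1.
1 September 2017 is a Friday, so the first Saturday is September 2 and the third is September 16.
2 April 2017 falls between 1 April and 16 September, so daylight saving is in effect and Ishath Province is at UTC−08:30.
07:30 Ishath Province + 8h30m = 16:00 UTC.
1 February 2017 is a Wednesday, so Mondays fall on 6, 13, 20, 27; the last is February 27.
1 September 2017 is a Friday, so the first Sunday is September 3 and the second is September 10.
At the standard offset (UTC−05:00), 16:00 UTC − 5h = 11:00 Mesell Republic standard time.
The standard-time date in Mesell Republic, 2 April 2017, falls between 27 February and 10 September, so daylight saving is in effect and Mesell Republic is at UTC−04:00.
16:00 UTC − 4h = 12:00 Mesell Republic.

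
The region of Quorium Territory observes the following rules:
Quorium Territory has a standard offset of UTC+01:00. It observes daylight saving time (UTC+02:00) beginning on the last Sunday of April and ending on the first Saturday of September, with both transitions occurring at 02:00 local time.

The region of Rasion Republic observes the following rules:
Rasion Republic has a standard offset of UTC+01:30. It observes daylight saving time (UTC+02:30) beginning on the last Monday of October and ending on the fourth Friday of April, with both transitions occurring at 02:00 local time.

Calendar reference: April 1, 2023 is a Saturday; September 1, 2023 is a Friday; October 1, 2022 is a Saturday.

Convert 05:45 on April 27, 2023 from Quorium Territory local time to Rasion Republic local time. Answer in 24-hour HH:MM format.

1 April 2023 is a Saturday, so Sundays fall on 2, 9, 16, 23, 30; the last is April 30.
1 September 2023 is a Friday, so the first Saturday is September 2.
April 27, 2023 does not fall between 30 April and 2 September, so daylight saving is not in effect and Quorium Territory is at UTC+01:00.
05:45 Quorium Territory − 1h = 04:45 UTC.
1 October 2022 is a Saturday, so Mondays fall on 3, 10, 17, 24, 31; the last is October 31.
1 April 2023 is a Saturday, so the first Friday is April 7 and the fourth is April 28.
At the standard offset (UTC+01:30), 04:45 UTC + 1h30m = 06:15 Rasion Republic standard time.
The standard-time date in Rasion Republic, April 27, 2023, falls between 31 October 2022 and 28 April 2023, so daylight saving is in effect and Rasion Republic is at UTC+02:30.
04:45 UTC + 2h30m = 07:15 Rasion Republic.

07:15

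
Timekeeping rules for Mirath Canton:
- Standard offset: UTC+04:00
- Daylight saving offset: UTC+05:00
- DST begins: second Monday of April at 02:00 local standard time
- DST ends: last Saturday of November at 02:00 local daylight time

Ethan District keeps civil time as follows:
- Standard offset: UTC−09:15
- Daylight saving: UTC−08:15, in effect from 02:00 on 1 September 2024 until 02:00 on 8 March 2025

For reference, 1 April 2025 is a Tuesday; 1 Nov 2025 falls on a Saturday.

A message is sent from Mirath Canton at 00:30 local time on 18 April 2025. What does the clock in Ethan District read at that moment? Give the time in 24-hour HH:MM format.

1 April 2025 is a Tuesday, so the first Monday is April 7 and the second is April 14.
1 November 2025 is a Saturday, so Saturdays fall on 1, 8, 15, 22, 29; the last is November 29.
18 April 2025 lies within the daylight-saving period (14 April – 29 November), so Mirath Canton is on daylight time, UTC+05:00.
00:30 Mirath Canton − 5h = 19:30 UTC (rolling into the previous day, 17 April 2025).
At the standard offset (UTC−09:15), 19:30 UTC − 9h15m = 10:15 Ethan District standard time.
The standard-time date in Ethan District, 17 April 2025, is outside the daylight-saving period (1 September 2024 – 8 March 2025), so Ethan District is on standard time, UTC−09:15.
19:30 UTC − 9h15m = 10:15 Ethan District.

10:15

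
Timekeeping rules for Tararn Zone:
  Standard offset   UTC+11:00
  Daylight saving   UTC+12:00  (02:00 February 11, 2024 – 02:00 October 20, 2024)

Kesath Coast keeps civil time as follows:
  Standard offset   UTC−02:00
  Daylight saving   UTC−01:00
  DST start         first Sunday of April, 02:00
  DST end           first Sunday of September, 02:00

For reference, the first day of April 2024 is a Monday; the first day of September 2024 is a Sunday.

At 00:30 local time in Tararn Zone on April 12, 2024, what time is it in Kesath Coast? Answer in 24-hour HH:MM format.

April 12, 2024 falls between 11 February and 20 October, so daylight saving is in effect and Tararn Zone is at UTC+12:00.
00:30 Tararn Zone − 12h = 12:30 UTC (rolling into the previous day, 11 April 2024).
1 April 2024 is a Monday, so the first Sunday is April 7.
1 September 2024 is a Sunday, so the first Sunday is September 1.
At the standard offset (UTC−02:00), 12:30 UTC − 2h = 10:30 Kesath Coast standard time.
Daylight saving runs 7 April – 1 September; the standard-time date in Kesath Coast, April 11, 2024, is inside that window, so Kesath Coast is at UTC−01:00.
12:30 UTC − 1h = 11:30 Kesath Coast.

11:30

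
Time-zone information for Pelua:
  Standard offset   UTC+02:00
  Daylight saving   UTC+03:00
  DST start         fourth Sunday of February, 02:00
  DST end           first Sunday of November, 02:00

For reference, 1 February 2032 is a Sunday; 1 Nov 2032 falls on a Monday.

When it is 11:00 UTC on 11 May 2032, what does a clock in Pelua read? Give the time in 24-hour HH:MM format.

14:00

1 February 2032 is a Sunday, so the first Sunday is February 1 and the fourth is February 22.
1 November 2032 is a Monday, so the first Sunday is November 7.
At the standard offset (UTC+02:00), 11:00 UTC + 2h = 13:00 Pelua standard time.
Daylight saving runs 22 February – 7 November; the standard-time date in Pelua, 11 May 2032, is inside that window, so Pelua is at UTC+03:00.
11:00 UTC + 3h = 14:00 local.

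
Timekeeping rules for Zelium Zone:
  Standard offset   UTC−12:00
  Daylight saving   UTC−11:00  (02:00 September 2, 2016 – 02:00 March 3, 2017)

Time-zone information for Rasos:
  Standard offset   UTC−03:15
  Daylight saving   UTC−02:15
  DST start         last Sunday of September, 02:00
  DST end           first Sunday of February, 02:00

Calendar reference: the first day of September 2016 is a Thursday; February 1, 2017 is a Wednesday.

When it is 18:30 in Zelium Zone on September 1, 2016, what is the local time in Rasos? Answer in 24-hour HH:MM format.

Daylight saving runs 2 September 2016 – 3 March 2017; September 1, 2016 is outside that window, so Zelium Zone is on standard time at UTC−12:00.
18:30 Zelium Zone + 12h = 06:30 UTC (rolling into the next day, 2 September 2016).
1 September 2016 is a Thursday, so Sundays fall on 4, 11, 18, 25; the last is September 25.
1 February 2017 is a Wednesday, so the first Sunday is February 5.
At the standard offset (UTC−03:15), 06:30 UTC − 3h15m = 03:15 Rasos standard time.
The standard-time date in Rasos, September 2, 2016, is outside the daylight-saving period (25 September 2016 – 5 February 2017), so Rasos is on standard time, UTC−03:15.
06:30 UTC − 3h15m = 03:15 Rasos.

03:15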